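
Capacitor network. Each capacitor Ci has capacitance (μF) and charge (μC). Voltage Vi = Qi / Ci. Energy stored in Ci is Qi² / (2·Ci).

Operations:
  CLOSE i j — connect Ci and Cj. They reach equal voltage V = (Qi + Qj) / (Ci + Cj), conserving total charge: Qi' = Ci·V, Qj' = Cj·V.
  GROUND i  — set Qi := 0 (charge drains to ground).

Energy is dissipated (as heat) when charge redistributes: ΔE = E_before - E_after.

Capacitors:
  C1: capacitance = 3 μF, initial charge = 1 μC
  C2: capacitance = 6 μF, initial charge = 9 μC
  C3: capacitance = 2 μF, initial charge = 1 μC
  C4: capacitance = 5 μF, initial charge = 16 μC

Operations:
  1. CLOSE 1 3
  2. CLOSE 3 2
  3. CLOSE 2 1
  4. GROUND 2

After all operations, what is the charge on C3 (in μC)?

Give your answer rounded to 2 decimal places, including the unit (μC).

Answer: 2.45 μC

Derivation:
Initial: C1(3μF, Q=1μC, V=0.33V), C2(6μF, Q=9μC, V=1.50V), C3(2μF, Q=1μC, V=0.50V), C4(5μF, Q=16μC, V=3.20V)
Op 1: CLOSE 1-3: Q_total=2.00, C_total=5.00, V=0.40; Q1=1.20, Q3=0.80; dissipated=0.017
Op 2: CLOSE 3-2: Q_total=9.80, C_total=8.00, V=1.23; Q3=2.45, Q2=7.35; dissipated=0.907
Op 3: CLOSE 2-1: Q_total=8.55, C_total=9.00, V=0.95; Q2=5.70, Q1=2.85; dissipated=0.681
Op 4: GROUND 2: Q2=0; energy lost=2.708
Final charges: Q1=2.85, Q2=0.00, Q3=2.45, Q4=16.00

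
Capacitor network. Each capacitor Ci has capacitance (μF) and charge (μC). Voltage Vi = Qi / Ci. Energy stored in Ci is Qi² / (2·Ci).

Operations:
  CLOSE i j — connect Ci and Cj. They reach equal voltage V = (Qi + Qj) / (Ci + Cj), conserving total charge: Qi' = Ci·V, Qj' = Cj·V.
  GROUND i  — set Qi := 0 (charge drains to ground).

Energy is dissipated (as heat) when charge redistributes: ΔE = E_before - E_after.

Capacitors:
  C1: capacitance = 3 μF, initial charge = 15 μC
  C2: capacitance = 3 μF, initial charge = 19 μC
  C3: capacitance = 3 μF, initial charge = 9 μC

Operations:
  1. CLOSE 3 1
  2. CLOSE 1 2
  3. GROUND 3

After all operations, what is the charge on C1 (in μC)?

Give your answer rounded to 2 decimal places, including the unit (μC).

Initial: C1(3μF, Q=15μC, V=5.00V), C2(3μF, Q=19μC, V=6.33V), C3(3μF, Q=9μC, V=3.00V)
Op 1: CLOSE 3-1: Q_total=24.00, C_total=6.00, V=4.00; Q3=12.00, Q1=12.00; dissipated=3.000
Op 2: CLOSE 1-2: Q_total=31.00, C_total=6.00, V=5.17; Q1=15.50, Q2=15.50; dissipated=4.083
Op 3: GROUND 3: Q3=0; energy lost=24.000
Final charges: Q1=15.50, Q2=15.50, Q3=0.00

Answer: 15.50 μC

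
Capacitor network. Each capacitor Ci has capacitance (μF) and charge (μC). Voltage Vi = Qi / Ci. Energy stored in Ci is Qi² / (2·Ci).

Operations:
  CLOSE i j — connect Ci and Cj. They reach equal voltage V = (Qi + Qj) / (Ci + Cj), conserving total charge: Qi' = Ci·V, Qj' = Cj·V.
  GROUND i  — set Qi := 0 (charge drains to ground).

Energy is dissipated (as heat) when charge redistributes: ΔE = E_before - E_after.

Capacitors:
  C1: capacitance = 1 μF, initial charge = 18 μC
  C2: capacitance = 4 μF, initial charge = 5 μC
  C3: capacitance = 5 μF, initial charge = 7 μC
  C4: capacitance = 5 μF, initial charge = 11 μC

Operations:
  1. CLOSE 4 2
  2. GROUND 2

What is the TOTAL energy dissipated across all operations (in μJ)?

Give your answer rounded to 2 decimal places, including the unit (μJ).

Answer: 7.32 μJ

Derivation:
Initial: C1(1μF, Q=18μC, V=18.00V), C2(4μF, Q=5μC, V=1.25V), C3(5μF, Q=7μC, V=1.40V), C4(5μF, Q=11μC, V=2.20V)
Op 1: CLOSE 4-2: Q_total=16.00, C_total=9.00, V=1.78; Q4=8.89, Q2=7.11; dissipated=1.003
Op 2: GROUND 2: Q2=0; energy lost=6.321
Total dissipated: 7.324 μJ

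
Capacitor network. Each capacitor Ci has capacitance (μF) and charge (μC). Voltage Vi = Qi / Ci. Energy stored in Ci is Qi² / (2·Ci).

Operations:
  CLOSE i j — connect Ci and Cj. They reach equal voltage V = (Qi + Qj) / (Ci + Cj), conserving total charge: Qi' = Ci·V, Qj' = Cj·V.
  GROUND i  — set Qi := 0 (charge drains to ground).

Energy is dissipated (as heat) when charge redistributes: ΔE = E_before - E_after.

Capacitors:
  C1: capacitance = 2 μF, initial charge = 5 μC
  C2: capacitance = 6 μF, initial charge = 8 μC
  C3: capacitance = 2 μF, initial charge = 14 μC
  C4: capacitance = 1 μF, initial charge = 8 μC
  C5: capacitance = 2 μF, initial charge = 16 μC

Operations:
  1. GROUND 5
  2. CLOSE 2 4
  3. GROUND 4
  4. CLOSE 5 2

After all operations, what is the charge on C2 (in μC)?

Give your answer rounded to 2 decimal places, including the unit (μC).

Answer: 10.29 μC

Derivation:
Initial: C1(2μF, Q=5μC, V=2.50V), C2(6μF, Q=8μC, V=1.33V), C3(2μF, Q=14μC, V=7.00V), C4(1μF, Q=8μC, V=8.00V), C5(2μF, Q=16μC, V=8.00V)
Op 1: GROUND 5: Q5=0; energy lost=64.000
Op 2: CLOSE 2-4: Q_total=16.00, C_total=7.00, V=2.29; Q2=13.71, Q4=2.29; dissipated=19.048
Op 3: GROUND 4: Q4=0; energy lost=2.612
Op 4: CLOSE 5-2: Q_total=13.71, C_total=8.00, V=1.71; Q5=3.43, Q2=10.29; dissipated=3.918
Final charges: Q1=5.00, Q2=10.29, Q3=14.00, Q4=0.00, Q5=3.43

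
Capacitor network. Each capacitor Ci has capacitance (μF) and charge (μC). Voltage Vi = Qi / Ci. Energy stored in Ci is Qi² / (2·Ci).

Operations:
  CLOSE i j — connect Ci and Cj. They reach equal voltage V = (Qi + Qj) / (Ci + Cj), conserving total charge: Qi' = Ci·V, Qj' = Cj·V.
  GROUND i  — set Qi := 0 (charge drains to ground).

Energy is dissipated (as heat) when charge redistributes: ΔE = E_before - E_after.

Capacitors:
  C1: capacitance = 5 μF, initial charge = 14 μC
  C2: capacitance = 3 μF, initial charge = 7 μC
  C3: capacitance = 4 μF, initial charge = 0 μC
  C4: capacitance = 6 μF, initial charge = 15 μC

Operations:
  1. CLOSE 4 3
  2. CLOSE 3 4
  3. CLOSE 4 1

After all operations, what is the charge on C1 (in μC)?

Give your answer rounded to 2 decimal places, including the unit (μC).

Initial: C1(5μF, Q=14μC, V=2.80V), C2(3μF, Q=7μC, V=2.33V), C3(4μF, Q=0μC, V=0.00V), C4(6μF, Q=15μC, V=2.50V)
Op 1: CLOSE 4-3: Q_total=15.00, C_total=10.00, V=1.50; Q4=9.00, Q3=6.00; dissipated=7.500
Op 2: CLOSE 3-4: Q_total=15.00, C_total=10.00, V=1.50; Q3=6.00, Q4=9.00; dissipated=0.000
Op 3: CLOSE 4-1: Q_total=23.00, C_total=11.00, V=2.09; Q4=12.55, Q1=10.45; dissipated=2.305
Final charges: Q1=10.45, Q2=7.00, Q3=6.00, Q4=12.55

Answer: 10.45 μC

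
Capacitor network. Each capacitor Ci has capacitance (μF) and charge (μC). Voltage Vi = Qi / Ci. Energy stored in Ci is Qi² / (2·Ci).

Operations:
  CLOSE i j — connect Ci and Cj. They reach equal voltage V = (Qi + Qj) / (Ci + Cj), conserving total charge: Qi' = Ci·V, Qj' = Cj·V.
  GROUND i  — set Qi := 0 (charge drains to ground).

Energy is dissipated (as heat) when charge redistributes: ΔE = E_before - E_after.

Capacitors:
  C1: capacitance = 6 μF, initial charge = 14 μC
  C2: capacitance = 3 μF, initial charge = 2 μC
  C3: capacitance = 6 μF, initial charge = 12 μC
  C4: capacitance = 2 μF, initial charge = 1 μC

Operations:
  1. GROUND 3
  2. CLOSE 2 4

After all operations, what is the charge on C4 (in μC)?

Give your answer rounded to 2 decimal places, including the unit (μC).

Initial: C1(6μF, Q=14μC, V=2.33V), C2(3μF, Q=2μC, V=0.67V), C3(6μF, Q=12μC, V=2.00V), C4(2μF, Q=1μC, V=0.50V)
Op 1: GROUND 3: Q3=0; energy lost=12.000
Op 2: CLOSE 2-4: Q_total=3.00, C_total=5.00, V=0.60; Q2=1.80, Q4=1.20; dissipated=0.017
Final charges: Q1=14.00, Q2=1.80, Q3=0.00, Q4=1.20

Answer: 1.20 μC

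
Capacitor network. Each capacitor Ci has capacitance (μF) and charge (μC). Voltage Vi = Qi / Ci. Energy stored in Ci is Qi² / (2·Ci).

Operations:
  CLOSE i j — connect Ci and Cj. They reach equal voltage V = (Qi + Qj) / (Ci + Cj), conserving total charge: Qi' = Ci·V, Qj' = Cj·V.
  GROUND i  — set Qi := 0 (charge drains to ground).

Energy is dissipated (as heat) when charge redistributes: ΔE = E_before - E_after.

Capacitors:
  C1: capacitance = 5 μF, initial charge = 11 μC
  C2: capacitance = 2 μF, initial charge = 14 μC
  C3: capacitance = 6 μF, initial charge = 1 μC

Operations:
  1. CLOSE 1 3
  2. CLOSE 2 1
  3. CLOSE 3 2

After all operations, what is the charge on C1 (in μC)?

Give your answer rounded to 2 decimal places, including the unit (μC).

Initial: C1(5μF, Q=11μC, V=2.20V), C2(2μF, Q=14μC, V=7.00V), C3(6μF, Q=1μC, V=0.17V)
Op 1: CLOSE 1-3: Q_total=12.00, C_total=11.00, V=1.09; Q1=5.45, Q3=6.55; dissipated=5.638
Op 2: CLOSE 2-1: Q_total=19.45, C_total=7.00, V=2.78; Q2=5.56, Q1=13.90; dissipated=24.941
Op 3: CLOSE 3-2: Q_total=12.10, C_total=8.00, V=1.51; Q3=9.08, Q2=3.03; dissipated=2.138
Final charges: Q1=13.90, Q2=3.03, Q3=9.08

Answer: 13.90 μC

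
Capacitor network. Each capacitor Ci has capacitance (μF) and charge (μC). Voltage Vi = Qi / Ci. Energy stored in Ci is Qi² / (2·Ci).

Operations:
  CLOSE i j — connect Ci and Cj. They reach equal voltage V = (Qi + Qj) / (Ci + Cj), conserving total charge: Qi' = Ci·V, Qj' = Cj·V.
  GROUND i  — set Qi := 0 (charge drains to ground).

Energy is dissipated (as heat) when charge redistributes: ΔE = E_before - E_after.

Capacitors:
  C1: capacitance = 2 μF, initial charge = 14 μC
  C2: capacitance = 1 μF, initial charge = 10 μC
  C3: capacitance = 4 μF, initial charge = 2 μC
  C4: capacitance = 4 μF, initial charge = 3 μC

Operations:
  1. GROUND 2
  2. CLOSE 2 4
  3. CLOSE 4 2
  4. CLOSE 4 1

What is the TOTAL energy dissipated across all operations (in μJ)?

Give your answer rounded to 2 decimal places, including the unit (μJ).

Initial: C1(2μF, Q=14μC, V=7.00V), C2(1μF, Q=10μC, V=10.00V), C3(4μF, Q=2μC, V=0.50V), C4(4μF, Q=3μC, V=0.75V)
Op 1: GROUND 2: Q2=0; energy lost=50.000
Op 2: CLOSE 2-4: Q_total=3.00, C_total=5.00, V=0.60; Q2=0.60, Q4=2.40; dissipated=0.225
Op 3: CLOSE 4-2: Q_total=3.00, C_total=5.00, V=0.60; Q4=2.40, Q2=0.60; dissipated=0.000
Op 4: CLOSE 4-1: Q_total=16.40, C_total=6.00, V=2.73; Q4=10.93, Q1=5.47; dissipated=27.307
Total dissipated: 77.532 μJ

Answer: 77.53 μJ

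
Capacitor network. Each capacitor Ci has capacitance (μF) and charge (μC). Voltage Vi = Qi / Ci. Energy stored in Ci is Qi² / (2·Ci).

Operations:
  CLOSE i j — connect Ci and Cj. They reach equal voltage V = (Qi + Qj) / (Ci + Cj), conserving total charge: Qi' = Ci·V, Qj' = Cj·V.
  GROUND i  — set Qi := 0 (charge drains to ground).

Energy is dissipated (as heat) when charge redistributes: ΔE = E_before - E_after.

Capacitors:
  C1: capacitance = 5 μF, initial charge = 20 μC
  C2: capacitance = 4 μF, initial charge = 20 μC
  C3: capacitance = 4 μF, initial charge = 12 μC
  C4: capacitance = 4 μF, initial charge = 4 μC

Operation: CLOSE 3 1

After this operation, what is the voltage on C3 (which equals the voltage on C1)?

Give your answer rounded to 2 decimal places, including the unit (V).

Initial: C1(5μF, Q=20μC, V=4.00V), C2(4μF, Q=20μC, V=5.00V), C3(4μF, Q=12μC, V=3.00V), C4(4μF, Q=4μC, V=1.00V)
Op 1: CLOSE 3-1: Q_total=32.00, C_total=9.00, V=3.56; Q3=14.22, Q1=17.78; dissipated=1.111

Answer: 3.56 V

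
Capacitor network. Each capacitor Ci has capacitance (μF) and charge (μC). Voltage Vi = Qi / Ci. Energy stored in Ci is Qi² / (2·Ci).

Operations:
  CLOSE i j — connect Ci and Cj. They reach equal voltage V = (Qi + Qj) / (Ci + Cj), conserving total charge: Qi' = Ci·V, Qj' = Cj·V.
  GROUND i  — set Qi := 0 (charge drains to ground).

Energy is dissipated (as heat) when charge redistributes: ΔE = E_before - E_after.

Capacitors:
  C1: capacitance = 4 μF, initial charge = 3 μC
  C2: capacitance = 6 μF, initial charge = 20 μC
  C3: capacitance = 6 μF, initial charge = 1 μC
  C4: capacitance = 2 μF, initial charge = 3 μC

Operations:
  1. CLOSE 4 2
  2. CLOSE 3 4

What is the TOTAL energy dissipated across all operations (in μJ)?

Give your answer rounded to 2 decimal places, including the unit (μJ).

Initial: C1(4μF, Q=3μC, V=0.75V), C2(6μF, Q=20μC, V=3.33V), C3(6μF, Q=1μC, V=0.17V), C4(2μF, Q=3μC, V=1.50V)
Op 1: CLOSE 4-2: Q_total=23.00, C_total=8.00, V=2.88; Q4=5.75, Q2=17.25; dissipated=2.521
Op 2: CLOSE 3-4: Q_total=6.75, C_total=8.00, V=0.84; Q3=5.06, Q4=1.69; dissipated=5.501
Total dissipated: 8.022 μJ

Answer: 8.02 μJ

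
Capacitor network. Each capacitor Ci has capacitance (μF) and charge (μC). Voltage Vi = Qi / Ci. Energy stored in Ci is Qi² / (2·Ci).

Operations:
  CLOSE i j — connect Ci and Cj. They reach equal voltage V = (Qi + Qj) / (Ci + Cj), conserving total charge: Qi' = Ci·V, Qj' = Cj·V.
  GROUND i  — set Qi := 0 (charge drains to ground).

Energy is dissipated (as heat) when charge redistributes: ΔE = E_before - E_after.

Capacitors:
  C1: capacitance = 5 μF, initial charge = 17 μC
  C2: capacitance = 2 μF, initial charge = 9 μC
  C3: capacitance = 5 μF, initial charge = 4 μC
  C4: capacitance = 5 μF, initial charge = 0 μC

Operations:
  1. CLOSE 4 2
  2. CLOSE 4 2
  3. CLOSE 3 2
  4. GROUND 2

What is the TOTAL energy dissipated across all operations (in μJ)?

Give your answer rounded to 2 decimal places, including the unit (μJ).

Answer: 15.51 μJ

Derivation:
Initial: C1(5μF, Q=17μC, V=3.40V), C2(2μF, Q=9μC, V=4.50V), C3(5μF, Q=4μC, V=0.80V), C4(5μF, Q=0μC, V=0.00V)
Op 1: CLOSE 4-2: Q_total=9.00, C_total=7.00, V=1.29; Q4=6.43, Q2=2.57; dissipated=14.464
Op 2: CLOSE 4-2: Q_total=9.00, C_total=7.00, V=1.29; Q4=6.43, Q2=2.57; dissipated=0.000
Op 3: CLOSE 3-2: Q_total=6.57, C_total=7.00, V=0.94; Q3=4.69, Q2=1.88; dissipated=0.169
Op 4: GROUND 2: Q2=0; energy lost=0.881
Total dissipated: 15.514 μJ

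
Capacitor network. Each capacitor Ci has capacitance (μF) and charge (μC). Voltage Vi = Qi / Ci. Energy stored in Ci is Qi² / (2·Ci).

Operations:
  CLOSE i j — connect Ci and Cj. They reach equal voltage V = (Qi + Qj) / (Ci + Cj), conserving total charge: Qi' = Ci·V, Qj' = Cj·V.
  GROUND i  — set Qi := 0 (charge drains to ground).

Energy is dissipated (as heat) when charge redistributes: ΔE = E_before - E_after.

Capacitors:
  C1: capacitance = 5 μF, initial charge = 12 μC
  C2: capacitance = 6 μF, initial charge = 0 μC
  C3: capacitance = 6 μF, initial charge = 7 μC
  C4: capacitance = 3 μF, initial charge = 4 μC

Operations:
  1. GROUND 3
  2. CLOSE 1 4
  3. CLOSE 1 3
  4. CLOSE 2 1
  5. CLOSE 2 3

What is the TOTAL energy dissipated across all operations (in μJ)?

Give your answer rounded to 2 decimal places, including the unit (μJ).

Answer: 12.10 μJ

Derivation:
Initial: C1(5μF, Q=12μC, V=2.40V), C2(6μF, Q=0μC, V=0.00V), C3(6μF, Q=7μC, V=1.17V), C4(3μF, Q=4μC, V=1.33V)
Op 1: GROUND 3: Q3=0; energy lost=4.083
Op 2: CLOSE 1-4: Q_total=16.00, C_total=8.00, V=2.00; Q1=10.00, Q4=6.00; dissipated=1.067
Op 3: CLOSE 1-3: Q_total=10.00, C_total=11.00, V=0.91; Q1=4.55, Q3=5.45; dissipated=5.455
Op 4: CLOSE 2-1: Q_total=4.55, C_total=11.00, V=0.41; Q2=2.48, Q1=2.07; dissipated=1.127
Op 5: CLOSE 2-3: Q_total=7.93, C_total=12.00, V=0.66; Q2=3.97, Q3=3.97; dissipated=0.369
Total dissipated: 12.100 μJ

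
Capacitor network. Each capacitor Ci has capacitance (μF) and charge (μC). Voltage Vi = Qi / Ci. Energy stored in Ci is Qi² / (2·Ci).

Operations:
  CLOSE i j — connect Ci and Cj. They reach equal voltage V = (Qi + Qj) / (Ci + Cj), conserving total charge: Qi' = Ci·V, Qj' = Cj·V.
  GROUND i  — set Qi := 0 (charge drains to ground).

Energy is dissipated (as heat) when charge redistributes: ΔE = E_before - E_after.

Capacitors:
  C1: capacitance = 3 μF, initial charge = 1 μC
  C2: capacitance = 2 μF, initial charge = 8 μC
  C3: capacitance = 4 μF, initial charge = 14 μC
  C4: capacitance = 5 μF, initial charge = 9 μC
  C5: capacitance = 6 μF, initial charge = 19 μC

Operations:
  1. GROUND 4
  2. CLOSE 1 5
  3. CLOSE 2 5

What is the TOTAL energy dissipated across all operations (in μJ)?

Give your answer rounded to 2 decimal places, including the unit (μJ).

Initial: C1(3μF, Q=1μC, V=0.33V), C2(2μF, Q=8μC, V=4.00V), C3(4μF, Q=14μC, V=3.50V), C4(5μF, Q=9μC, V=1.80V), C5(6μF, Q=19μC, V=3.17V)
Op 1: GROUND 4: Q4=0; energy lost=8.100
Op 2: CLOSE 1-5: Q_total=20.00, C_total=9.00, V=2.22; Q1=6.67, Q5=13.33; dissipated=8.028
Op 3: CLOSE 2-5: Q_total=21.33, C_total=8.00, V=2.67; Q2=5.33, Q5=16.00; dissipated=2.370
Total dissipated: 18.498 μJ

Answer: 18.50 μJ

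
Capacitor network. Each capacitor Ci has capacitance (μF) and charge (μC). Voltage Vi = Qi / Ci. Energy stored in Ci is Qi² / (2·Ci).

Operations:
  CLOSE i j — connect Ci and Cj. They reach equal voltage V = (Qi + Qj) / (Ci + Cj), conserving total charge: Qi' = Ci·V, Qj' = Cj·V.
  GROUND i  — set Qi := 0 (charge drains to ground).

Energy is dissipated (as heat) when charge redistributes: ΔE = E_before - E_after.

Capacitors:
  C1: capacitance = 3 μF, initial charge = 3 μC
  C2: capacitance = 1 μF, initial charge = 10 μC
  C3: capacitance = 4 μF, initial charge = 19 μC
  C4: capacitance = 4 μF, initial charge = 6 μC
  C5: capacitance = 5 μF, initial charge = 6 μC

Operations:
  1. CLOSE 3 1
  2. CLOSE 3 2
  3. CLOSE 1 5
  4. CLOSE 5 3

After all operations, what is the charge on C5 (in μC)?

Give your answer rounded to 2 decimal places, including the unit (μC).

Initial: C1(3μF, Q=3μC, V=1.00V), C2(1μF, Q=10μC, V=10.00V), C3(4μF, Q=19μC, V=4.75V), C4(4μF, Q=6μC, V=1.50V), C5(5μF, Q=6μC, V=1.20V)
Op 1: CLOSE 3-1: Q_total=22.00, C_total=7.00, V=3.14; Q3=12.57, Q1=9.43; dissipated=12.054
Op 2: CLOSE 3-2: Q_total=22.57, C_total=5.00, V=4.51; Q3=18.06, Q2=4.51; dissipated=18.808
Op 3: CLOSE 1-5: Q_total=15.43, C_total=8.00, V=1.93; Q1=5.79, Q5=9.64; dissipated=3.539
Op 4: CLOSE 5-3: Q_total=27.70, C_total=9.00, V=3.08; Q5=15.39, Q3=12.31; dissipated=7.429
Final charges: Q1=5.79, Q2=4.51, Q3=12.31, Q4=6.00, Q5=15.39

Answer: 15.39 μC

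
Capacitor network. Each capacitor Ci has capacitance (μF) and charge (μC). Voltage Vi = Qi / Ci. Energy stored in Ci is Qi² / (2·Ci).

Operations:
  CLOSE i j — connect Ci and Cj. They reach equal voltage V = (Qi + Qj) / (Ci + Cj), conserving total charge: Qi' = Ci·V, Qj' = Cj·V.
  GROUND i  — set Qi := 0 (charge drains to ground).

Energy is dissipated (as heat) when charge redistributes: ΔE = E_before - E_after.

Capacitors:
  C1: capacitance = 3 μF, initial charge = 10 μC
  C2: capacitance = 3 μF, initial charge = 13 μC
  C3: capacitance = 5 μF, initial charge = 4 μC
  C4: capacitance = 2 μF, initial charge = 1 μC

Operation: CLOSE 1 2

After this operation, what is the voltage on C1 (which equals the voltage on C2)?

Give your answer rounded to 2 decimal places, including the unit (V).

Answer: 3.83 V

Derivation:
Initial: C1(3μF, Q=10μC, V=3.33V), C2(3μF, Q=13μC, V=4.33V), C3(5μF, Q=4μC, V=0.80V), C4(2μF, Q=1μC, V=0.50V)
Op 1: CLOSE 1-2: Q_total=23.00, C_total=6.00, V=3.83; Q1=11.50, Q2=11.50; dissipated=0.750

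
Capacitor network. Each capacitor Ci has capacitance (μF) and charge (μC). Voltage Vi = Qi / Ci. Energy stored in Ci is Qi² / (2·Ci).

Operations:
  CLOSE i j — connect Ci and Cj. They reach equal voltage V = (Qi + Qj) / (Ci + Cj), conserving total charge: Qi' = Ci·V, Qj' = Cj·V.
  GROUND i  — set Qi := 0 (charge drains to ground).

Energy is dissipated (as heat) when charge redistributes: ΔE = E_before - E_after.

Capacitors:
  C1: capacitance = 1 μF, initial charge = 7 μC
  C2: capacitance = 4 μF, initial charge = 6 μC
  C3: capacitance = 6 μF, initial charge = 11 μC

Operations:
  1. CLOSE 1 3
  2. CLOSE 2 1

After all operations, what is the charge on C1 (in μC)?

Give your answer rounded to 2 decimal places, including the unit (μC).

Answer: 1.71 μC

Derivation:
Initial: C1(1μF, Q=7μC, V=7.00V), C2(4μF, Q=6μC, V=1.50V), C3(6μF, Q=11μC, V=1.83V)
Op 1: CLOSE 1-3: Q_total=18.00, C_total=7.00, V=2.57; Q1=2.57, Q3=15.43; dissipated=11.440
Op 2: CLOSE 2-1: Q_total=8.57, C_total=5.00, V=1.71; Q2=6.86, Q1=1.71; dissipated=0.459
Final charges: Q1=1.71, Q2=6.86, Q3=15.43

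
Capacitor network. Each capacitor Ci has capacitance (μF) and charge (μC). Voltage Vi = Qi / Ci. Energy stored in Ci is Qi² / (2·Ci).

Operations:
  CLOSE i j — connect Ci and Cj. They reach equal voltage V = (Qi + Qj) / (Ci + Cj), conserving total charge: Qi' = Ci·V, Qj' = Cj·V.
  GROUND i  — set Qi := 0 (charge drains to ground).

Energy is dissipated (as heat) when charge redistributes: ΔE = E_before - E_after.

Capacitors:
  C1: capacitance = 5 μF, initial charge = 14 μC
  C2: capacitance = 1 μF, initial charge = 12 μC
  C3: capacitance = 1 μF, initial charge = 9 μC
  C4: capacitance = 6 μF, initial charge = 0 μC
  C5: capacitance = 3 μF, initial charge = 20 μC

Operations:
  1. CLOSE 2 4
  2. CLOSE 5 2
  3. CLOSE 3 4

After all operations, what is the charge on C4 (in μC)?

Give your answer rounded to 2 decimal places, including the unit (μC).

Answer: 16.53 μC

Derivation:
Initial: C1(5μF, Q=14μC, V=2.80V), C2(1μF, Q=12μC, V=12.00V), C3(1μF, Q=9μC, V=9.00V), C4(6μF, Q=0μC, V=0.00V), C5(3μF, Q=20μC, V=6.67V)
Op 1: CLOSE 2-4: Q_total=12.00, C_total=7.00, V=1.71; Q2=1.71, Q4=10.29; dissipated=61.714
Op 2: CLOSE 5-2: Q_total=21.71, C_total=4.00, V=5.43; Q5=16.29, Q2=5.43; dissipated=9.197
Op 3: CLOSE 3-4: Q_total=19.29, C_total=7.00, V=2.76; Q3=2.76, Q4=16.53; dissipated=22.749
Final charges: Q1=14.00, Q2=5.43, Q3=2.76, Q4=16.53, Q5=16.29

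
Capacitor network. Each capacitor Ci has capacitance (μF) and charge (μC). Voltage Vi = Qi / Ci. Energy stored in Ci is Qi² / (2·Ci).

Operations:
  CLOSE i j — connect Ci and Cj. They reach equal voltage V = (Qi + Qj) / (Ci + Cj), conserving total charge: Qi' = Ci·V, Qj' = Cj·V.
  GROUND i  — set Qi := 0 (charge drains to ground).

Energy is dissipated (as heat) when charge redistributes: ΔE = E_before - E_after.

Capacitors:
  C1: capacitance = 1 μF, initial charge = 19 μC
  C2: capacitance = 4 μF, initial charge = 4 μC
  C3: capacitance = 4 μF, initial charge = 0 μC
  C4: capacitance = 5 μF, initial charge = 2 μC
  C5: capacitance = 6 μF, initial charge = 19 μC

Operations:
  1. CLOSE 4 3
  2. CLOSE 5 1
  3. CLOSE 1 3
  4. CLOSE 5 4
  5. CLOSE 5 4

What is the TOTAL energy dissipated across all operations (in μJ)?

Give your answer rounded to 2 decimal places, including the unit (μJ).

Answer: 155.42 μJ

Derivation:
Initial: C1(1μF, Q=19μC, V=19.00V), C2(4μF, Q=4μC, V=1.00V), C3(4μF, Q=0μC, V=0.00V), C4(5μF, Q=2μC, V=0.40V), C5(6μF, Q=19μC, V=3.17V)
Op 1: CLOSE 4-3: Q_total=2.00, C_total=9.00, V=0.22; Q4=1.11, Q3=0.89; dissipated=0.178
Op 2: CLOSE 5-1: Q_total=38.00, C_total=7.00, V=5.43; Q5=32.57, Q1=5.43; dissipated=107.440
Op 3: CLOSE 1-3: Q_total=6.32, C_total=5.00, V=1.26; Q1=1.26, Q3=5.05; dissipated=10.842
Op 4: CLOSE 5-4: Q_total=33.68, C_total=11.00, V=3.06; Q5=18.37, Q4=15.31; dissipated=36.963
Op 5: CLOSE 5-4: Q_total=33.68, C_total=11.00, V=3.06; Q5=18.37, Q4=15.31; dissipated=0.000
Total dissipated: 155.424 μJ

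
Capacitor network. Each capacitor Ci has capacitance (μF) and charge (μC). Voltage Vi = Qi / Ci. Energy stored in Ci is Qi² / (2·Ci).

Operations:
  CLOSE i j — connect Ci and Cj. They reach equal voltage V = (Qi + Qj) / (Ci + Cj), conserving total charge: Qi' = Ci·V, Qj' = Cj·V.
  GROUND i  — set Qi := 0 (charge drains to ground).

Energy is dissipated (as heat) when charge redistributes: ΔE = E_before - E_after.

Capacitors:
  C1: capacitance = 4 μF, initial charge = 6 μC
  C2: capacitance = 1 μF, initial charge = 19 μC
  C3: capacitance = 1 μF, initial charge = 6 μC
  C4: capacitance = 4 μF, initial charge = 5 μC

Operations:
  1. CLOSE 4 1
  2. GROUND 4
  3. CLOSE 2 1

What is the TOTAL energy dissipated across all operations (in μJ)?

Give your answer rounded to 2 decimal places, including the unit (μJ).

Initial: C1(4μF, Q=6μC, V=1.50V), C2(1μF, Q=19μC, V=19.00V), C3(1μF, Q=6μC, V=6.00V), C4(4μF, Q=5μC, V=1.25V)
Op 1: CLOSE 4-1: Q_total=11.00, C_total=8.00, V=1.38; Q4=5.50, Q1=5.50; dissipated=0.062
Op 2: GROUND 4: Q4=0; energy lost=3.781
Op 3: CLOSE 2-1: Q_total=24.50, C_total=5.00, V=4.90; Q2=4.90, Q1=19.60; dissipated=124.256
Total dissipated: 128.100 μJ

Answer: 128.10 μJ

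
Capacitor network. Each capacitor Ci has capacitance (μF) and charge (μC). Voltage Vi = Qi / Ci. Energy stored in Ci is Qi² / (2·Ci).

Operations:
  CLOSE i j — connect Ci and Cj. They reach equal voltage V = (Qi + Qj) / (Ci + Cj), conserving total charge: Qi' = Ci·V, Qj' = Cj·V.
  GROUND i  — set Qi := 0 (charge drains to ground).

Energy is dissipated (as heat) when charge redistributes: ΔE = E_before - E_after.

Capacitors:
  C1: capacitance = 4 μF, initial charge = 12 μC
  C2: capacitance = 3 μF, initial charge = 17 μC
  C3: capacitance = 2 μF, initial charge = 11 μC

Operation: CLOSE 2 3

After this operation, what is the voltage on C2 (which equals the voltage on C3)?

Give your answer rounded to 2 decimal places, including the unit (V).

Answer: 5.60 V

Derivation:
Initial: C1(4μF, Q=12μC, V=3.00V), C2(3μF, Q=17μC, V=5.67V), C3(2μF, Q=11μC, V=5.50V)
Op 1: CLOSE 2-3: Q_total=28.00, C_total=5.00, V=5.60; Q2=16.80, Q3=11.20; dissipated=0.017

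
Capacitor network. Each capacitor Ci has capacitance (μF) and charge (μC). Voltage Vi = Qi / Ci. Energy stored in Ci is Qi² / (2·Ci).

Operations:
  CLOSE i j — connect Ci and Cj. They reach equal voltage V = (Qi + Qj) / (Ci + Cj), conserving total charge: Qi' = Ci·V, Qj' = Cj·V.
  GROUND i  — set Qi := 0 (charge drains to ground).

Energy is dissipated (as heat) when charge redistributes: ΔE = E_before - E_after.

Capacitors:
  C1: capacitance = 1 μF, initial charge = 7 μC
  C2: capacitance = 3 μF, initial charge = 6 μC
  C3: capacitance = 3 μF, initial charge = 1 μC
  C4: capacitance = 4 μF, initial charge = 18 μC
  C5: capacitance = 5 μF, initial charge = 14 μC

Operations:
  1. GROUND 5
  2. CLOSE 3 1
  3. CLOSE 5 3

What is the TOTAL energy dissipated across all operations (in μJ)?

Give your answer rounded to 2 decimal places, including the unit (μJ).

Initial: C1(1μF, Q=7μC, V=7.00V), C2(3μF, Q=6μC, V=2.00V), C3(3μF, Q=1μC, V=0.33V), C4(4μF, Q=18μC, V=4.50V), C5(5μF, Q=14μC, V=2.80V)
Op 1: GROUND 5: Q5=0; energy lost=19.600
Op 2: CLOSE 3-1: Q_total=8.00, C_total=4.00, V=2.00; Q3=6.00, Q1=2.00; dissipated=16.667
Op 3: CLOSE 5-3: Q_total=6.00, C_total=8.00, V=0.75; Q5=3.75, Q3=2.25; dissipated=3.750
Total dissipated: 40.017 μJ

Answer: 40.02 μJ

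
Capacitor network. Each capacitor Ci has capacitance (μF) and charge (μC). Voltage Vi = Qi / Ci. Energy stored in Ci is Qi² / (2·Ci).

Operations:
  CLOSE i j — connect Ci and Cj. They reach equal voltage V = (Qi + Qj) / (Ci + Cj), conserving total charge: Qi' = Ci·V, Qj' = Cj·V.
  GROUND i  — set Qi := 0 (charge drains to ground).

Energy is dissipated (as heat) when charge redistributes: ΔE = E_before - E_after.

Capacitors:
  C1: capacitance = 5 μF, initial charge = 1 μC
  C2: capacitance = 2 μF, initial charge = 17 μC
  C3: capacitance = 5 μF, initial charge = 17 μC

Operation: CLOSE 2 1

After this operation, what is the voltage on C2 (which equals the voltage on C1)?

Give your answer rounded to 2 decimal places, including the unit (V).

Initial: C1(5μF, Q=1μC, V=0.20V), C2(2μF, Q=17μC, V=8.50V), C3(5μF, Q=17μC, V=3.40V)
Op 1: CLOSE 2-1: Q_total=18.00, C_total=7.00, V=2.57; Q2=5.14, Q1=12.86; dissipated=49.207

Answer: 2.57 V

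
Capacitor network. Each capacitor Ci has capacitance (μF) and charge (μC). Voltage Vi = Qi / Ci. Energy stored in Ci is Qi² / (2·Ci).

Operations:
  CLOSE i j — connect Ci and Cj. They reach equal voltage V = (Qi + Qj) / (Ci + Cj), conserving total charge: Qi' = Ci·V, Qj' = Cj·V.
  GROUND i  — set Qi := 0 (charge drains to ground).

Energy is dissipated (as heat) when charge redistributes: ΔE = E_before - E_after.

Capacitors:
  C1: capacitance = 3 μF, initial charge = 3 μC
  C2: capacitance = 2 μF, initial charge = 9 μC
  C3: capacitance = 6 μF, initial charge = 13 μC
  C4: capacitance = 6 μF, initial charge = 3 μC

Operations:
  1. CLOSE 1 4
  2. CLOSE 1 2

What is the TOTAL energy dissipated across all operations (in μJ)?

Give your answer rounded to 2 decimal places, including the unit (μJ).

Answer: 9.07 μJ

Derivation:
Initial: C1(3μF, Q=3μC, V=1.00V), C2(2μF, Q=9μC, V=4.50V), C3(6μF, Q=13μC, V=2.17V), C4(6μF, Q=3μC, V=0.50V)
Op 1: CLOSE 1-4: Q_total=6.00, C_total=9.00, V=0.67; Q1=2.00, Q4=4.00; dissipated=0.250
Op 2: CLOSE 1-2: Q_total=11.00, C_total=5.00, V=2.20; Q1=6.60, Q2=4.40; dissipated=8.817
Total dissipated: 9.067 μJ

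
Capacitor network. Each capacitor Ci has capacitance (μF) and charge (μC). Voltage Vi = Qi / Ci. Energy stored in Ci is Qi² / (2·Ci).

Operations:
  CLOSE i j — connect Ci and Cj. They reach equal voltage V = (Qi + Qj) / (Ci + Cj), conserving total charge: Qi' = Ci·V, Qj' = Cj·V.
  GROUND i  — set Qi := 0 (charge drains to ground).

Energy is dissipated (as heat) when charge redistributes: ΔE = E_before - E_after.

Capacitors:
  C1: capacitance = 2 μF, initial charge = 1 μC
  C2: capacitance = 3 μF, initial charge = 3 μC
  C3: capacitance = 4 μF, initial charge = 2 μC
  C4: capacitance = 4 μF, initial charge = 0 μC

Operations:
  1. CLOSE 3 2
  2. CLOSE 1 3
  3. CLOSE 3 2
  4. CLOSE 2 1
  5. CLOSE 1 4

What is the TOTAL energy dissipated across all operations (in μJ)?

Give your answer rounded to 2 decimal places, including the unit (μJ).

Answer: 0.54 μJ

Derivation:
Initial: C1(2μF, Q=1μC, V=0.50V), C2(3μF, Q=3μC, V=1.00V), C3(4μF, Q=2μC, V=0.50V), C4(4μF, Q=0μC, V=0.00V)
Op 1: CLOSE 3-2: Q_total=5.00, C_total=7.00, V=0.71; Q3=2.86, Q2=2.14; dissipated=0.214
Op 2: CLOSE 1-3: Q_total=3.86, C_total=6.00, V=0.64; Q1=1.29, Q3=2.57; dissipated=0.031
Op 3: CLOSE 3-2: Q_total=4.71, C_total=7.00, V=0.67; Q3=2.69, Q2=2.02; dissipated=0.004
Op 4: CLOSE 2-1: Q_total=3.31, C_total=5.00, V=0.66; Q2=1.98, Q1=1.32; dissipated=0.001
Op 5: CLOSE 1-4: Q_total=1.32, C_total=6.00, V=0.22; Q1=0.44, Q4=0.88; dissipated=0.291
Total dissipated: 0.541 μJ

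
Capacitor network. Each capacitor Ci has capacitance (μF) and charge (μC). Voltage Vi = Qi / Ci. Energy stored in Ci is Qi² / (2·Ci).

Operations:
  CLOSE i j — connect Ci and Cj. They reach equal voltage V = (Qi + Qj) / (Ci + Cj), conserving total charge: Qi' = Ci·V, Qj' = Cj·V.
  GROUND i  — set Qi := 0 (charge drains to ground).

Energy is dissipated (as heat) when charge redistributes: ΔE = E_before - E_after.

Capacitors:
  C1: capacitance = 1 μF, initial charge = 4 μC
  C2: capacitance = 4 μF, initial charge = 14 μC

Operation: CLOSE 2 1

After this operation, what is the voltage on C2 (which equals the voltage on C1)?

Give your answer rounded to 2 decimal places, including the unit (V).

Initial: C1(1μF, Q=4μC, V=4.00V), C2(4μF, Q=14μC, V=3.50V)
Op 1: CLOSE 2-1: Q_total=18.00, C_total=5.00, V=3.60; Q2=14.40, Q1=3.60; dissipated=0.100

Answer: 3.60 V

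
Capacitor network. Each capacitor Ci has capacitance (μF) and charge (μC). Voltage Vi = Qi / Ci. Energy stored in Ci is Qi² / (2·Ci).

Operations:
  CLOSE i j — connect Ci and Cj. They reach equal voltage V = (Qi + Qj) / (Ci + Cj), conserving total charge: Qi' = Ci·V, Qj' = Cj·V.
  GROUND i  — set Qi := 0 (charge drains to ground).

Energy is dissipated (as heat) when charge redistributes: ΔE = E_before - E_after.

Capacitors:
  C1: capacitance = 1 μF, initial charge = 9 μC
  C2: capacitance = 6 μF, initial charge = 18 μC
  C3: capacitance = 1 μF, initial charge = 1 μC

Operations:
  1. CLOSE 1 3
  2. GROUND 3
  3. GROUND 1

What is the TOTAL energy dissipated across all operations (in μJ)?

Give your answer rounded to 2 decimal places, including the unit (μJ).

Initial: C1(1μF, Q=9μC, V=9.00V), C2(6μF, Q=18μC, V=3.00V), C3(1μF, Q=1μC, V=1.00V)
Op 1: CLOSE 1-3: Q_total=10.00, C_total=2.00, V=5.00; Q1=5.00, Q3=5.00; dissipated=16.000
Op 2: GROUND 3: Q3=0; energy lost=12.500
Op 3: GROUND 1: Q1=0; energy lost=12.500
Total dissipated: 41.000 μJ

Answer: 41.00 μJ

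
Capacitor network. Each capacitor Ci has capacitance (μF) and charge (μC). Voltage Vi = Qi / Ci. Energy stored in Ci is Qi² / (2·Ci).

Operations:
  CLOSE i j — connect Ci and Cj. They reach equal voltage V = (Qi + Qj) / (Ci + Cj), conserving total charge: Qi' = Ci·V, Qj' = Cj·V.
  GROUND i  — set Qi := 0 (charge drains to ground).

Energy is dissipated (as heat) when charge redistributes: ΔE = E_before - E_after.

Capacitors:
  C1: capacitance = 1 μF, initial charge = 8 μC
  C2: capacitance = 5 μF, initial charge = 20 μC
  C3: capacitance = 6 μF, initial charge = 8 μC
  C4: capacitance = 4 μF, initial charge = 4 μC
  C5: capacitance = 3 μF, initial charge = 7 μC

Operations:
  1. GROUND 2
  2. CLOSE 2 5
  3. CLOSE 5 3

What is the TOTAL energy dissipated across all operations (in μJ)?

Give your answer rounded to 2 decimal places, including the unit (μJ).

Initial: C1(1μF, Q=8μC, V=8.00V), C2(5μF, Q=20μC, V=4.00V), C3(6μF, Q=8μC, V=1.33V), C4(4μF, Q=4μC, V=1.00V), C5(3μF, Q=7μC, V=2.33V)
Op 1: GROUND 2: Q2=0; energy lost=40.000
Op 2: CLOSE 2-5: Q_total=7.00, C_total=8.00, V=0.88; Q2=4.38, Q5=2.62; dissipated=5.104
Op 3: CLOSE 5-3: Q_total=10.62, C_total=9.00, V=1.18; Q5=3.54, Q3=7.08; dissipated=0.210
Total dissipated: 45.314 μJ

Answer: 45.31 μJ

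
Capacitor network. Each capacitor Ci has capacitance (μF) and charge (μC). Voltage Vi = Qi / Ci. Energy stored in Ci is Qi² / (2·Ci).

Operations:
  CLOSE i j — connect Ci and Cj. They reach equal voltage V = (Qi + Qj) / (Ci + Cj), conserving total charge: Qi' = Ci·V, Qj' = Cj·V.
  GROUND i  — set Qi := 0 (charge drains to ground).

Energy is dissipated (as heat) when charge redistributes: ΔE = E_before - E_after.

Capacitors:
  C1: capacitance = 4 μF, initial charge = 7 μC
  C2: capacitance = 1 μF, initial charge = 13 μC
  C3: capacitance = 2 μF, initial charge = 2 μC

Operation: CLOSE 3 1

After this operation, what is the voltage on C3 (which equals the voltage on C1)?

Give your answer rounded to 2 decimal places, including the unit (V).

Answer: 1.50 V

Derivation:
Initial: C1(4μF, Q=7μC, V=1.75V), C2(1μF, Q=13μC, V=13.00V), C3(2μF, Q=2μC, V=1.00V)
Op 1: CLOSE 3-1: Q_total=9.00, C_total=6.00, V=1.50; Q3=3.00, Q1=6.00; dissipated=0.375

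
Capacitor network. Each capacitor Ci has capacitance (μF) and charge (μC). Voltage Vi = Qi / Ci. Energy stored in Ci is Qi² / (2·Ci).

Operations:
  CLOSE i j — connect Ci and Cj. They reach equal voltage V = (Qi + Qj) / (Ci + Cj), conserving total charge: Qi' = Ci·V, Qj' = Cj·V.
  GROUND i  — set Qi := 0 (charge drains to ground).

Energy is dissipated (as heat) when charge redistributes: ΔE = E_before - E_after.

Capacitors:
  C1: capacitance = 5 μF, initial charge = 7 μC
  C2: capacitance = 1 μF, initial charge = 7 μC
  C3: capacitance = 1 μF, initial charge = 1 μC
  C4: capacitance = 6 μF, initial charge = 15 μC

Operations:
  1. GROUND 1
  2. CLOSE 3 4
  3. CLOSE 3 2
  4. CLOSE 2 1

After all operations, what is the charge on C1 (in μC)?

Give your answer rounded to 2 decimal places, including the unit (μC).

Answer: 3.87 μC

Derivation:
Initial: C1(5μF, Q=7μC, V=1.40V), C2(1μF, Q=7μC, V=7.00V), C3(1μF, Q=1μC, V=1.00V), C4(6μF, Q=15μC, V=2.50V)
Op 1: GROUND 1: Q1=0; energy lost=4.900
Op 2: CLOSE 3-4: Q_total=16.00, C_total=7.00, V=2.29; Q3=2.29, Q4=13.71; dissipated=0.964
Op 3: CLOSE 3-2: Q_total=9.29, C_total=2.00, V=4.64; Q3=4.64, Q2=4.64; dissipated=5.556
Op 4: CLOSE 2-1: Q_total=4.64, C_total=6.00, V=0.77; Q2=0.77, Q1=3.87; dissipated=8.982
Final charges: Q1=3.87, Q2=0.77, Q3=4.64, Q4=13.71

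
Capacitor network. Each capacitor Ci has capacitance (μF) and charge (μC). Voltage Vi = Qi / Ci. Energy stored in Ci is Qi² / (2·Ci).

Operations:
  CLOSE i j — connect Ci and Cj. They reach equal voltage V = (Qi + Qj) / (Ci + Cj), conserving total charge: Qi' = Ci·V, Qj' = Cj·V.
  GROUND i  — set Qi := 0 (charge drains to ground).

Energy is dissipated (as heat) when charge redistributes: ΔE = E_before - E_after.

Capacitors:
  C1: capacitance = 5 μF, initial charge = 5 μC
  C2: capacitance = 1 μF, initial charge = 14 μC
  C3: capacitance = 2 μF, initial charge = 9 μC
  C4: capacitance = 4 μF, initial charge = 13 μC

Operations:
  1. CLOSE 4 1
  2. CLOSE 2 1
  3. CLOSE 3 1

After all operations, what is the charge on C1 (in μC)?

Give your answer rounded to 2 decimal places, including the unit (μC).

Answer: 20.71 μC

Derivation:
Initial: C1(5μF, Q=5μC, V=1.00V), C2(1μF, Q=14μC, V=14.00V), C3(2μF, Q=9μC, V=4.50V), C4(4μF, Q=13μC, V=3.25V)
Op 1: CLOSE 4-1: Q_total=18.00, C_total=9.00, V=2.00; Q4=8.00, Q1=10.00; dissipated=5.625
Op 2: CLOSE 2-1: Q_total=24.00, C_total=6.00, V=4.00; Q2=4.00, Q1=20.00; dissipated=60.000
Op 3: CLOSE 3-1: Q_total=29.00, C_total=7.00, V=4.14; Q3=8.29, Q1=20.71; dissipated=0.179
Final charges: Q1=20.71, Q2=4.00, Q3=8.29, Q4=8.00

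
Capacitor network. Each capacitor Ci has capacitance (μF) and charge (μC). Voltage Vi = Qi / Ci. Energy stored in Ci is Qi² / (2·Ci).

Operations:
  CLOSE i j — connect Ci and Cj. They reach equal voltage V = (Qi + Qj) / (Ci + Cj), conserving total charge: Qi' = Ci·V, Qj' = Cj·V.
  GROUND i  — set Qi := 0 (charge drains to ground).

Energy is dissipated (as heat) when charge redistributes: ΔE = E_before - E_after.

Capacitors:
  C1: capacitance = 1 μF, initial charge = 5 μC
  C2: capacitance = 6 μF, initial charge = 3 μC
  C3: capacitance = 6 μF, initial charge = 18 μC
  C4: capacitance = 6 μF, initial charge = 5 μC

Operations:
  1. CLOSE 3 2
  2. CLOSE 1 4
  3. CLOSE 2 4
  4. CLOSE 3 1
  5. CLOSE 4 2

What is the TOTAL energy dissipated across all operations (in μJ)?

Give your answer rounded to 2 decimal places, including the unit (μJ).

Initial: C1(1μF, Q=5μC, V=5.00V), C2(6μF, Q=3μC, V=0.50V), C3(6μF, Q=18μC, V=3.00V), C4(6μF, Q=5μC, V=0.83V)
Op 1: CLOSE 3-2: Q_total=21.00, C_total=12.00, V=1.75; Q3=10.50, Q2=10.50; dissipated=9.375
Op 2: CLOSE 1-4: Q_total=10.00, C_total=7.00, V=1.43; Q1=1.43, Q4=8.57; dissipated=7.440
Op 3: CLOSE 2-4: Q_total=19.07, C_total=12.00, V=1.59; Q2=9.54, Q4=9.54; dissipated=0.155
Op 4: CLOSE 3-1: Q_total=11.93, C_total=7.00, V=1.70; Q3=10.22, Q1=1.70; dissipated=0.044
Op 5: CLOSE 4-2: Q_total=19.07, C_total=12.00, V=1.59; Q4=9.54, Q2=9.54; dissipated=0.000
Total dissipated: 17.015 μJ

Answer: 17.01 μJ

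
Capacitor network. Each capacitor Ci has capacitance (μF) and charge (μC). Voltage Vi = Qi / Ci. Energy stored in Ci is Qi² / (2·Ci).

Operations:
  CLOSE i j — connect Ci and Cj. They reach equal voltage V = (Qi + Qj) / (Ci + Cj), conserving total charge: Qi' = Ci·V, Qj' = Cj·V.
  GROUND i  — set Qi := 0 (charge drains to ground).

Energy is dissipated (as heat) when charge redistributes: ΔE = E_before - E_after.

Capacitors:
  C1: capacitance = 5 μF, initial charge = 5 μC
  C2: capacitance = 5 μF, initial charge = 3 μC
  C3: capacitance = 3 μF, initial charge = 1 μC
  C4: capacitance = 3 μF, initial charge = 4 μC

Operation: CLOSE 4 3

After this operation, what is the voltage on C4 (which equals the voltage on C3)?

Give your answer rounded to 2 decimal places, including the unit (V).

Initial: C1(5μF, Q=5μC, V=1.00V), C2(5μF, Q=3μC, V=0.60V), C3(3μF, Q=1μC, V=0.33V), C4(3μF, Q=4μC, V=1.33V)
Op 1: CLOSE 4-3: Q_total=5.00, C_total=6.00, V=0.83; Q4=2.50, Q3=2.50; dissipated=0.750

Answer: 0.83 V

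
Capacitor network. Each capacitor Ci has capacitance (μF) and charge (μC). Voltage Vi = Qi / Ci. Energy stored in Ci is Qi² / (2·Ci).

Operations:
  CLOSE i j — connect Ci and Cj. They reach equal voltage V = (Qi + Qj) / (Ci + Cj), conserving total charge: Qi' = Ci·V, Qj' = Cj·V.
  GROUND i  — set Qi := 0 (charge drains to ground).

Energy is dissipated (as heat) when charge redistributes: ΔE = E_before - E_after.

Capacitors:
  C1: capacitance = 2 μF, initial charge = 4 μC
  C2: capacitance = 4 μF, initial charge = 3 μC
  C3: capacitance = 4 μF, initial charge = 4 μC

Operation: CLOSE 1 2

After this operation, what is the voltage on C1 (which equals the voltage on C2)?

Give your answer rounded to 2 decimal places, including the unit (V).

Answer: 1.17 V

Derivation:
Initial: C1(2μF, Q=4μC, V=2.00V), C2(4μF, Q=3μC, V=0.75V), C3(4μF, Q=4μC, V=1.00V)
Op 1: CLOSE 1-2: Q_total=7.00, C_total=6.00, V=1.17; Q1=2.33, Q2=4.67; dissipated=1.042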